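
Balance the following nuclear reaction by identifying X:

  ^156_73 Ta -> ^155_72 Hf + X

Conserve mass number: 156 = 155 + A, so A = 1.
Conserve atomic number: 73 = 72 + Z, so Z = 1.
A = 1 and Z = 1 is ^1_1 H — a proton.

proton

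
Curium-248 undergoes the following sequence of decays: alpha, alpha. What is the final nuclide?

Start: (A, Z) = (248, 96).
After α: (244, 94).
After α: (240, 92).
Z = 92 is uranium.

U-240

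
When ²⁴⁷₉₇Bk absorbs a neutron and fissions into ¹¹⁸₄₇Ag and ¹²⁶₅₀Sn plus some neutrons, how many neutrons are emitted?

4

Conserve mass number: 248 = 118 + 126 + k, so k = 248 − 244 = 4.
Check atomic number: 97 = 47 + 50 + 0 = 97. ✓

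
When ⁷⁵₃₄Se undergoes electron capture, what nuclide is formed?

Electron capture: mass number changes by +0, atomic number by -1.
A: 75 = 75; Z: 34 − 1 = 33.
Z = 33 is arsenic, so the daughter is ⁷⁵₃₃As.

As-75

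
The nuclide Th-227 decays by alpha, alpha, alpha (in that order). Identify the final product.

Start: (A, Z) = (227, 90).
After α: (223, 88).
After α: (219, 86).
After α: (215, 84).
Z = 84 is polonium.

Po-215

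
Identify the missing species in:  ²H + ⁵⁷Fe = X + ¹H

Conserve mass number: 2 + 57 = A + 1, so A = 58.
Conserve atomic number: 1 + 26 = Z + 1, so Z = 26.
Z = 26 is iron, so the species is ⁵⁸Fe.

Fe-58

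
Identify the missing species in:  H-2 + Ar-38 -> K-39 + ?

Conserve mass number: 2 + 38 = 39 + A, so A = 1.
Conserve atomic number: 1 + 18 = 19 + Z, so Z = 0.
A = 1 and Z = 0 is n — a neutron.

neutron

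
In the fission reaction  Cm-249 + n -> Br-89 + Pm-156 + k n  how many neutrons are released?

5

Conserve mass number: 250 = 89 + 156 + k, so k = 250 − 245 = 5.
Check atomic number: 96 = 35 + 61 + 0 = 96. ✓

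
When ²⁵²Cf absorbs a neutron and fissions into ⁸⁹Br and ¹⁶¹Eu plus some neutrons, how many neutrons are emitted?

3

Conserve mass number: 253 = 89 + 161 + k, so k = 253 − 250 = 3.
Check atomic number: 98 = 35 + 63 + 0 = 98. ✓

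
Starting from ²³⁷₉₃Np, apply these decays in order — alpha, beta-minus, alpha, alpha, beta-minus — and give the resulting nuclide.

Start: (A, Z) = (237, 93).
After α: (233, 91).
After β⁻: (233, 92).
After α: (229, 90).
After α: (225, 88).
After β⁻: (225, 89).
Z = 89 is actinium.

Ac-225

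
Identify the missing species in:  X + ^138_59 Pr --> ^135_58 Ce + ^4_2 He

Conserve mass number: A + 138 = 135 + 4, so A = 1.
Conserve atomic number: Z + 59 = 58 + 2, so Z = 1.
A = 1 and Z = 1 is ^1_1 H — a proton.

proton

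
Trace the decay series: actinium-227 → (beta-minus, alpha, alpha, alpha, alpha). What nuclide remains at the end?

Start: (A, Z) = (227, 89).
After β⁻: (227, 90).
After α: (223, 88).
After α: (219, 86).
After α: (215, 84).
After α: (211, 82).
Z = 82 is lead.

Pb-211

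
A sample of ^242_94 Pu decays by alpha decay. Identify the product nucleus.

U-238

Alpha decay: mass number changes by -4, atomic number by -2.
A: 242 − 4 = 238; Z: 94 − 2 = 92.
Z = 92 is uranium, so the daughter is ^238_92 U.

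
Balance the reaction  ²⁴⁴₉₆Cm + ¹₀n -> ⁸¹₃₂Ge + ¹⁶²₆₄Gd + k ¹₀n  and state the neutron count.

Conserve mass number: 245 = 81 + 162 + k, so k = 245 − 243 = 2.
Check atomic number: 96 = 32 + 64 + 0 = 96. ✓

2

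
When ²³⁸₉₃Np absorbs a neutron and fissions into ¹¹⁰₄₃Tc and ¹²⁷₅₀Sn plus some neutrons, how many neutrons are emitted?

Conserve mass number: 239 = 110 + 127 + k, so k = 239 − 237 = 2.
Check atomic number: 93 = 43 + 50 + 0 = 93. ✓

2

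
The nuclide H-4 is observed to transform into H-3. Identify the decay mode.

neutron emission

ΔA = 3 − 4 = -1; ΔZ = 1 − 1 = +0.
A drops by 1 with Z unchanged — a neutron was emitted.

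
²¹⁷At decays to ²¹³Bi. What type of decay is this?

alpha decay

ΔA = 213 − 217 = -4; ΔZ = 83 − 85 = -2.
A drops by 4 and Z drops by 2 — the signature of alpha emission.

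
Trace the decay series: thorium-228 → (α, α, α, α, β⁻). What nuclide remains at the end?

Bi-212

Start: (A, Z) = (228, 90).
After α: (224, 88).
After α: (220, 86).
After α: (216, 84).
After α: (212, 82).
After β⁻: (212, 83).
Z = 83 is bismuth.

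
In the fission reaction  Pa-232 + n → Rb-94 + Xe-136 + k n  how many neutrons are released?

Conserve mass number: 233 = 94 + 136 + k, so k = 233 − 230 = 3.
Check atomic number: 91 = 37 + 54 + 0 = 91. ✓

3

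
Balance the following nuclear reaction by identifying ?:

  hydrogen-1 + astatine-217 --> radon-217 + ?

Conserve mass number: 1 + 217 = 217 + A, so A = 1.
Conserve atomic number: 1 + 85 = 86 + Z, so Z = 0.
A = 1 and Z = 0 is neutron — a neutron.

neutron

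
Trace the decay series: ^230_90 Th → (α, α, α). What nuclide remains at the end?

Po-218

Start: (A, Z) = (230, 90).
After α: (226, 88).
After α: (222, 86).
After α: (218, 84).
Z = 84 is polonium.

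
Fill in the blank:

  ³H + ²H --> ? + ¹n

Conserve mass number: 3 + 2 = A + 1, so A = 4.
Conserve atomic number: 1 + 1 = Z + 0, so Z = 2.
A = 4 and Z = 2 is ⁴He — an alpha particle.

He-4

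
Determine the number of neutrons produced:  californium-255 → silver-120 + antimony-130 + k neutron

5

Conserve mass number: 255 = 120 + 130 + k, so k = 255 − 250 = 5.
Check atomic number: 98 = 47 + 51 + 0 = 98. ✓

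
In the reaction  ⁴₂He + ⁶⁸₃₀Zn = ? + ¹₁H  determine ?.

Ga-71

Conserve mass number: 4 + 68 = A + 1, so A = 71.
Conserve atomic number: 2 + 30 = Z + 1, so Z = 31.
Z = 31 is gallium, so the species is ⁷¹₃₁Ga.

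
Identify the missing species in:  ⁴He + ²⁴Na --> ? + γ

Conserve mass number: 4 + 24 = A + 0, so A = 28.
Conserve atomic number: 2 + 11 = Z + 0, so Z = 13.
Z = 13 is aluminium, so the species is ²⁸Al.

Al-28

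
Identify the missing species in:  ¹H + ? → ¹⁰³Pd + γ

Rh-102

Conserve mass number: 1 + A = 103 + 0, so A = 102.
Conserve atomic number: 1 + Z = 46 + 0, so Z = 45.
Z = 45 is rhodium, so the species is ¹⁰²Rh.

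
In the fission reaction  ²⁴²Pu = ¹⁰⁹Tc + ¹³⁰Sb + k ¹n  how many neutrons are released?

3

Conserve mass number: 242 = 109 + 130 + k, so k = 242 − 239 = 3.
Check atomic number: 94 = 43 + 51 + 0 = 94. ✓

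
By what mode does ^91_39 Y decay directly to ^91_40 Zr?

ΔA = 91 − 91 = 0; ΔZ = 40 − 39 = +1.
A is unchanged and Z rises by 1 — a neutron has become a proton (β⁻ decay).

beta-minus decay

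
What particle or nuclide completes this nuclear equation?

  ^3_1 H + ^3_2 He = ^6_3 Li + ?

gamma ray

Conserve mass number: 3 + 3 = 6 + A, so A = 0.
Conserve atomic number: 1 + 2 = 3 + Z, so Z = 0.
A = 0 and Z = 0 is ^0_0 γ — a gamma ray.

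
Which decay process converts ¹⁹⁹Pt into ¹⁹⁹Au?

ΔA = 199 − 199 = 0; ΔZ = 79 − 78 = +1.
A is unchanged and Z rises by 1 — a neutron has become a proton (β⁻ decay).

beta-minus decay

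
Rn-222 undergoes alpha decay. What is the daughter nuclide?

Alpha decay: mass number changes by -4, atomic number by -2.
A: 222 − 4 = 218; Z: 86 − 2 = 84.
Z = 84 is polonium, so the daughter is Po-218.

Po-218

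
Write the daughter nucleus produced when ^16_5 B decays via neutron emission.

B-15

Neutron emission: mass number changes by -1, atomic number by +0.
A: 16 − 1 = 15; Z: 5 = 5.
Z = 5 is boron, so the daughter is ^15_5 B.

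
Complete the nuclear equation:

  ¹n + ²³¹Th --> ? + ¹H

Conserve mass number: 1 + 231 = A + 1, so A = 231.
Conserve atomic number: 0 + 90 = Z + 1, so Z = 89.
Z = 89 is actinium, so the species is ²³¹Ac.

Ac-231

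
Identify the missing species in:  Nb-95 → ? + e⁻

Conserve mass number: 95 = A + 0, so A = 95.
Conserve atomic number: 41 = Z − 1, so Z = 42.
Z = 42 is molybdenum, so the species is Mo-95.

Mo-95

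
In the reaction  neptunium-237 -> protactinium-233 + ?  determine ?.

Conserve mass number: 237 = 233 + A, so A = 4.
Conserve atomic number: 93 = 91 + Z, so Z = 2.
A = 4 and Z = 2 is helium-4 — an alpha particle.

alpha particle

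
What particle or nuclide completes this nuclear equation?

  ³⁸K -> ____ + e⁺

Conserve mass number: 38 = A + 0, so A = 38.
Conserve atomic number: 19 = Z + 1, so Z = 18.
Z = 18 is argon, so the species is ³⁸Ar.

Ar-38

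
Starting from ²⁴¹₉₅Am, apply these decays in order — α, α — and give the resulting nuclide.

Start: (A, Z) = (241, 95).
After α: (237, 93).
After α: (233, 91).
Z = 91 is protactinium.

Pa-233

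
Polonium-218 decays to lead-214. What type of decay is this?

ΔA = 214 − 218 = -4; ΔZ = 82 − 84 = -2.
A drops by 4 and Z drops by 2 — the signature of alpha emission.

alpha decay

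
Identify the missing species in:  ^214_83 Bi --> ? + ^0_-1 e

Po-214

Conserve mass number: 214 = A + 0, so A = 214.
Conserve atomic number: 83 = Z − 1, so Z = 84.
Z = 84 is polonium, so the species is ^214_84 Po.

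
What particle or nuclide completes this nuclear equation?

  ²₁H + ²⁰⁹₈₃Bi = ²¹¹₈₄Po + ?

Conserve mass number: 2 + 209 = 211 + A, so A = 0.
Conserve atomic number: 1 + 83 = 84 + Z, so Z = 0.
A = 0 and Z = 0 is ⁰₀γ — a gamma ray.

gamma ray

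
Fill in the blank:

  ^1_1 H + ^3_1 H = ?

Conserve mass number: 1 + 3 = A, so A = 4.
Conserve atomic number: 1 + 1 = Z, so Z = 2.
A = 4 and Z = 2 is ^4_2 He — an alpha particle.

He-4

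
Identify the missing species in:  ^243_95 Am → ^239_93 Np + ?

alpha particle

Conserve mass number: 243 = 239 + A, so A = 4.
Conserve atomic number: 95 = 93 + Z, so Z = 2.
A = 4 and Z = 2 is ^4_2 He — an alpha particle.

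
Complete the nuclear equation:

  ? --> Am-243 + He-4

Bk-247

Conserve mass number: A = 243 + 4, so A = 247.
Conserve atomic number: Z = 95 + 2, so Z = 97.
Z = 97 is berkelium, so the species is Bk-247.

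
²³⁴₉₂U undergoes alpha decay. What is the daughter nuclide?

Th-230

Alpha decay: mass number changes by -4, atomic number by -2.
A: 234 − 4 = 230; Z: 92 − 2 = 90.
Z = 90 is thorium, so the daughter is ²³⁰₉₀Th.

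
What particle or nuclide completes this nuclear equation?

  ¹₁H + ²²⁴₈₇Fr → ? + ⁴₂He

Rn-221

Conserve mass number: 1 + 224 = A + 4, so A = 221.
Conserve atomic number: 1 + 87 = Z + 2, so Z = 86.
Z = 86 is radon, so the species is ²²¹₈₆Rn.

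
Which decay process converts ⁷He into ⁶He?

ΔA = 6 − 7 = -1; ΔZ = 2 − 2 = +0.
A drops by 1 with Z unchanged — a neutron was emitted.

neutron emission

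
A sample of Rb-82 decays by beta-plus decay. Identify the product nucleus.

Kr-82

Beta-plus decay: mass number changes by +0, atomic number by -1.
A: 82 = 82; Z: 37 − 1 = 36.
Z = 36 is krypton, so the daughter is Kr-82.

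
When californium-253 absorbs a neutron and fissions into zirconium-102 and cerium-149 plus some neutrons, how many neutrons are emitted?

3

Conserve mass number: 254 = 102 + 149 + k, so k = 254 − 251 = 3.
Check atomic number: 98 = 40 + 58 + 0 = 98. ✓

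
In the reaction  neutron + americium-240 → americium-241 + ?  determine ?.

gamma ray

Conserve mass number: 1 + 240 = 241 + A, so A = 0.
Conserve atomic number: 0 + 95 = 95 + Z, so Z = 0.
A = 0 and Z = 0 is γ — a gamma ray.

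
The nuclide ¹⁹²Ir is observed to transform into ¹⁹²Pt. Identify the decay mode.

ΔA = 192 − 192 = 0; ΔZ = 78 − 77 = +1.
A is unchanged and Z rises by 1 — a neutron has become a proton (β⁻ decay).

beta-minus decay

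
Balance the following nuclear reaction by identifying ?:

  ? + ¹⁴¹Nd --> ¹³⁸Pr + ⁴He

proton

Conserve mass number: A + 141 = 138 + 4, so A = 1.
Conserve atomic number: Z + 60 = 59 + 2, so Z = 1.
A = 1 and Z = 1 is ¹H — a proton.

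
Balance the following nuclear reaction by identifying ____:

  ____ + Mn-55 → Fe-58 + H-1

alpha particle

Conserve mass number: A + 55 = 58 + 1, so A = 4.
Conserve atomic number: Z + 25 = 26 + 1, so Z = 2.
A = 4 and Z = 2 is He-4 — an alpha particle.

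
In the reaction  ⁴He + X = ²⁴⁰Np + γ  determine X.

Conserve mass number: 4 + A = 240 + 0, so A = 236.
Conserve atomic number: 2 + Z = 93 + 0, so Z = 91.
Z = 91 is protactinium, so the species is ²³⁶Pa.

Pa-236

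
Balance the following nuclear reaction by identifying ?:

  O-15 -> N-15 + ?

Conserve mass number: 15 = 15 + A, so A = 0.
Conserve atomic number: 8 = 7 + Z, so Z = 1.
A = 0 and Z = 1 is e⁺ — a positron.

positron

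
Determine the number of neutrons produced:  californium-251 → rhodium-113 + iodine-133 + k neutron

Conserve mass number: 251 = 113 + 133 + k, so k = 251 − 246 = 5.
Check atomic number: 98 = 45 + 53 + 0 = 98. ✓

5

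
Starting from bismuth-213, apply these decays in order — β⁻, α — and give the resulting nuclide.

Pb-209

Start: (A, Z) = (213, 83).
After β⁻: (213, 84).
After α: (209, 82).
Z = 82 is lead.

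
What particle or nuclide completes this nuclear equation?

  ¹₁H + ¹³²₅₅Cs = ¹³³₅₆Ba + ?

gamma ray

Conserve mass number: 1 + 132 = 133 + A, so A = 0.
Conserve atomic number: 1 + 55 = 56 + Z, so Z = 0.
A = 0 and Z = 0 is ⁰₀γ — a gamma ray.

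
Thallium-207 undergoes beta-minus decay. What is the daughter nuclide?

Beta-minus decay: mass number changes by +0, atomic number by +1.
A: 207 = 207; Z: 81 + 1 = 82.
Z = 82 is lead, so the daughter is lead-207.

Pb-207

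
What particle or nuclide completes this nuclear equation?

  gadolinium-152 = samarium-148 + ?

Conserve mass number: 152 = 148 + A, so A = 4.
Conserve atomic number: 64 = 62 + Z, so Z = 2.
A = 4 and Z = 2 is helium-4 — an alpha particle.

alpha particle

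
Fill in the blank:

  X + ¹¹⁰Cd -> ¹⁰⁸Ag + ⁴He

Conserve mass number: A + 110 = 108 + 4, so A = 2.
Conserve atomic number: Z + 48 = 47 + 2, so Z = 1.
A = 2 and Z = 1 is ²H — a deuteron.

deuteron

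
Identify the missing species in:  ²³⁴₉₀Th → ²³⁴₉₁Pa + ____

Conserve mass number: 234 = 234 + A, so A = 0.
Conserve atomic number: 90 = 91 + Z, so Z = -1.
A = 0 and Z = -1 is ⁰₋₁e — a beta-minus particle.

beta-minus particle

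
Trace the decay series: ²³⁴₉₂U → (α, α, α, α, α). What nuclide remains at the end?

Start: (A, Z) = (234, 92).
After α: (230, 90).
After α: (226, 88).
After α: (222, 86).
After α: (218, 84).
After α: (214, 82).
Z = 82 is lead.

Pb-214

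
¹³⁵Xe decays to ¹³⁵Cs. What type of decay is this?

ΔA = 135 − 135 = 0; ΔZ = 55 − 54 = +1.
A is unchanged and Z rises by 1 — a neutron has become a proton (β⁻ decay).

beta-minus decay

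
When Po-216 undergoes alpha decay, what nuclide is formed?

Pb-212

Alpha decay: mass number changes by -4, atomic number by -2.
A: 216 − 4 = 212; Z: 84 − 2 = 82.
Z = 82 is lead, so the daughter is Pb-212.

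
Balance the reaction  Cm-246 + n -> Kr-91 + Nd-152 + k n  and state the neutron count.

Conserve mass number: 247 = 91 + 152 + k, so k = 247 − 243 = 4.
Check atomic number: 96 = 36 + 60 + 0 = 96. ✓

4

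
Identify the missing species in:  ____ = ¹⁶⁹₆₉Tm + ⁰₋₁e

Er-169

Conserve mass number: A = 169 + 0, so A = 169.
Conserve atomic number: Z = 69 − 1, so Z = 68.
Z = 68 is erbium, so the species is ¹⁶⁹₆₈Er.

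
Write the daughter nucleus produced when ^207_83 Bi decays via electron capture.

Electron capture: mass number changes by +0, atomic number by -1.
A: 207 = 207; Z: 83 − 1 = 82.
Z = 82 is lead, so the daughter is ^207_82 Pb.

Pb-207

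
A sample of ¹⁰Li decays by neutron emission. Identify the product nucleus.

Li-9

Neutron emission: mass number changes by -1, atomic number by +0.
A: 10 − 1 = 9; Z: 3 = 3.
Z = 3 is lithium, so the daughter is ⁹Li.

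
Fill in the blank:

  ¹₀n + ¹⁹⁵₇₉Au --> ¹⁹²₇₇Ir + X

alpha particle

Conserve mass number: 1 + 195 = 192 + A, so A = 4.
Conserve atomic number: 0 + 79 = 77 + Z, so Z = 2.
A = 4 and Z = 2 is ⁴₂He — an alpha particle.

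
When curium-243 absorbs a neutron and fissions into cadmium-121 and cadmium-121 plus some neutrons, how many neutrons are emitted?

Conserve mass number: 244 = 121 + 121 + k, so k = 244 − 242 = 2.
Check atomic number: 96 = 48 + 48 + 0 = 96. ✓

2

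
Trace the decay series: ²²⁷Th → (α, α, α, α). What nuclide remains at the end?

Start: (A, Z) = (227, 90).
After α: (223, 88).
After α: (219, 86).
After α: (215, 84).
After α: (211, 82).
Z = 82 is lead.

Pb-211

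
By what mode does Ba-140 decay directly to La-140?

ΔA = 140 − 140 = 0; ΔZ = 57 − 56 = +1.
A is unchanged and Z rises by 1 — a neutron has become a proton (β⁻ decay).

beta-minus decay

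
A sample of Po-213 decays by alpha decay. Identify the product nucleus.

Alpha decay: mass number changes by -4, atomic number by -2.
A: 213 − 4 = 209; Z: 84 − 2 = 82.
Z = 82 is lead, so the daughter is Pb-209.

Pb-209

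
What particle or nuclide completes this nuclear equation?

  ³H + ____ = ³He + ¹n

proton

Conserve mass number: 3 + A = 3 + 1, so A = 1.
Conserve atomic number: 1 + Z = 2 + 0, so Z = 1.
A = 1 and Z = 1 is ¹H — a proton.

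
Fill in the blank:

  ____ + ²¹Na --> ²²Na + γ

neutron

Conserve mass number: A + 21 = 22 + 0, so A = 1.
Conserve atomic number: Z + 11 = 11 + 0, so Z = 0.
A = 1 and Z = 0 is ¹n — a neutron.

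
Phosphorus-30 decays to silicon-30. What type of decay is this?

ΔA = 30 − 30 = 0; ΔZ = 14 − 15 = -1.
A is unchanged and Z drops by 1 — a proton has become a neutron (β⁺ emission or electron capture).

beta-plus decay or electron capture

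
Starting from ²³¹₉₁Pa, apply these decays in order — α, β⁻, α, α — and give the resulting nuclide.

Start: (A, Z) = (231, 91).
After α: (227, 89).
After β⁻: (227, 90).
After α: (223, 88).
After α: (219, 86).
Z = 86 is radon.

Rn-219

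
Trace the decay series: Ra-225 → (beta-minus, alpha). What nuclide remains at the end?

Start: (A, Z) = (225, 88).
After β⁻: (225, 89).
After α: (221, 87).
Z = 87 is francium.

Fr-221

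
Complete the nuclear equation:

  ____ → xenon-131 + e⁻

I-131

Conserve mass number: A = 131 + 0, so A = 131.
Conserve atomic number: Z = 54 − 1, so Z = 53.
Z = 53 is iodine, so the species is iodine-131.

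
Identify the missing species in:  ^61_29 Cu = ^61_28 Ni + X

Conserve mass number: 61 = 61 + A, so A = 0.
Conserve atomic number: 29 = 28 + Z, so Z = 1.
A = 0 and Z = 1 is ^0_1 e — a positron.

positron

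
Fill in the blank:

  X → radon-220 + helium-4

Conserve mass number: A = 220 + 4, so A = 224.
Conserve atomic number: Z = 86 + 2, so Z = 88.
Z = 88 is radium, so the species is radium-224.

Ra-224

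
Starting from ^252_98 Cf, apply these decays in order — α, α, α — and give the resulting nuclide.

Start: (A, Z) = (252, 98).
After α: (248, 96).
After α: (244, 94).
After α: (240, 92).
Z = 92 is uranium.

U-240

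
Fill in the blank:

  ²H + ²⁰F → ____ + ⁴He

O-18

Conserve mass number: 2 + 20 = A + 4, so A = 18.
Conserve atomic number: 1 + 9 = Z + 2, so Z = 8.
Z = 8 is oxygen, so the species is ¹⁸O.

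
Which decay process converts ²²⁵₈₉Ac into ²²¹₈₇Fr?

alpha decay

ΔA = 221 − 225 = -4; ΔZ = 87 − 89 = -2.
A drops by 4 and Z drops by 2 — the signature of alpha emission.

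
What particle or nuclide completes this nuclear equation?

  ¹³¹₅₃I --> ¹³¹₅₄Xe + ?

Conserve mass number: 131 = 131 + A, so A = 0.
Conserve atomic number: 53 = 54 + Z, so Z = -1.
A = 0 and Z = -1 is ⁰₋₁e — a beta-minus particle.

beta-minus particle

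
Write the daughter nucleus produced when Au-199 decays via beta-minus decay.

Beta-minus decay: mass number changes by +0, atomic number by +1.
A: 199 = 199; Z: 79 + 1 = 80.
Z = 80 is mercury, so the daughter is Hg-199.

Hg-199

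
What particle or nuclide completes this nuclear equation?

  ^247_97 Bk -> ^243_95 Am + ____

alpha particle

Conserve mass number: 247 = 243 + A, so A = 4.
Conserve atomic number: 97 = 95 + Z, so Z = 2.
A = 4 and Z = 2 is ^4_2 He — an alpha particle.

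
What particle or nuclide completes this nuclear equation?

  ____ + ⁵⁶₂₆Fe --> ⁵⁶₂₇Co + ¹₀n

Conserve mass number: A + 56 = 56 + 1, so A = 1.
Conserve atomic number: Z + 26 = 27 + 0, so Z = 1.
A = 1 and Z = 1 is ¹₁H — a proton.

proton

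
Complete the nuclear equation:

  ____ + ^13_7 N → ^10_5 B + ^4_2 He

neutron

Conserve mass number: A + 13 = 10 + 4, so A = 1.
Conserve atomic number: Z + 7 = 5 + 2, so Z = 0.
A = 1 and Z = 0 is ^1_0 n — a neutron.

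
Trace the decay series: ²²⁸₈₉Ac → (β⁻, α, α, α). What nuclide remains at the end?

Start: (A, Z) = (228, 89).
After β⁻: (228, 90).
After α: (224, 88).
After α: (220, 86).
After α: (216, 84).
Z = 84 is polonium.

Po-216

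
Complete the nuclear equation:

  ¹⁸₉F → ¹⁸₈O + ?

Conserve mass number: 18 = 18 + A, so A = 0.
Conserve atomic number: 9 = 8 + Z, so Z = 1.
A = 0 and Z = 1 is ⁰₁e — a positron.

positron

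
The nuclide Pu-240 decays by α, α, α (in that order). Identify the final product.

Ra-228

Start: (A, Z) = (240, 94).
After α: (236, 92).
After α: (232, 90).
After α: (228, 88).
Z = 88 is radium.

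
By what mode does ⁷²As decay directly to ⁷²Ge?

ΔA = 72 − 72 = 0; ΔZ = 32 − 33 = -1.
A is unchanged and Z drops by 1 — a proton has become a neutron (β⁺ emission or electron capture).

beta-plus decay or electron capture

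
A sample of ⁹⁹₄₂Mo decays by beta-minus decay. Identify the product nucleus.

Tc-99

Beta-minus decay: mass number changes by +0, atomic number by +1.
A: 99 = 99; Z: 42 + 1 = 43.
Z = 43 is technetium, so the daughter is ⁹⁹₄₃Tc.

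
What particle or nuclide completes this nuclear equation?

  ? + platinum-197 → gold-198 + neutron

deuteron

Conserve mass number: A + 197 = 198 + 1, so A = 2.
Conserve atomic number: Z + 78 = 79 + 0, so Z = 1.
A = 2 and Z = 1 is hydrogen-2 — a deuteron.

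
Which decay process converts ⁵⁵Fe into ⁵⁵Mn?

beta-plus decay or electron capture

ΔA = 55 − 55 = 0; ΔZ = 25 − 26 = -1.
A is unchanged and Z drops by 1 — a proton has become a neutron (β⁺ emission or electron capture).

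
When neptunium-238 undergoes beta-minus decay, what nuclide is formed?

Pu-238

Beta-minus decay: mass number changes by +0, atomic number by +1.
A: 238 = 238; Z: 93 + 1 = 94.
Z = 94 is plutonium, so the daughter is plutonium-238.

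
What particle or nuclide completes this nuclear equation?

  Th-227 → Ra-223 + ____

Conserve mass number: 227 = 223 + A, so A = 4.
Conserve atomic number: 90 = 88 + Z, so Z = 2.
A = 4 and Z = 2 is He-4 — an alpha particle.

alpha particle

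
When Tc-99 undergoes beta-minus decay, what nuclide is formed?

Ru-99

Beta-minus decay: mass number changes by +0, atomic number by +1.
A: 99 = 99; Z: 43 + 1 = 44.
Z = 44 is ruthenium, so the daughter is Ru-99.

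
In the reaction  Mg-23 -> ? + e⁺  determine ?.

Na-23

Conserve mass number: 23 = A + 0, so A = 23.
Conserve atomic number: 12 = Z + 1, so Z = 11.
Z = 11 is sodium, so the species is Na-23.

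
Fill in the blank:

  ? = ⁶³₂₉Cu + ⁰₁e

Zn-63

Conserve mass number: A = 63 + 0, so A = 63.
Conserve atomic number: Z = 29 + 1, so Z = 30.
Z = 30 is zinc, so the species is ⁶³₃₀Zn.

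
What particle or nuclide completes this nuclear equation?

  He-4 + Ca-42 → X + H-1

Conserve mass number: 4 + 42 = A + 1, so A = 45.
Conserve atomic number: 2 + 20 = Z + 1, so Z = 21.
Z = 21 is scandium, so the species is Sc-45.

Sc-45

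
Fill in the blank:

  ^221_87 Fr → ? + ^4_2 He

At-217

Conserve mass number: 221 = A + 4, so A = 217.
Conserve atomic number: 87 = Z + 2, so Z = 85.
Z = 85 is astatine, so the species is ^217_85 At.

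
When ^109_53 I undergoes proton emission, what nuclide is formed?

Te-108

Proton emission: mass number changes by -1, atomic number by -1.
A: 109 − 1 = 108; Z: 53 − 1 = 52.
Z = 52 is tellurium, so the daughter is ^108_52 Te.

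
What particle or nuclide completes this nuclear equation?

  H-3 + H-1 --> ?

He-4

Conserve mass number: 3 + 1 = A, so A = 4.
Conserve atomic number: 1 + 1 = Z, so Z = 2.
A = 4 and Z = 2 is He-4 — an alpha particle.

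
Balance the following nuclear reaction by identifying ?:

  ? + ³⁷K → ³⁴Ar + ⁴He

proton

Conserve mass number: A + 37 = 34 + 4, so A = 1.
Conserve atomic number: Z + 19 = 18 + 2, so Z = 1.
A = 1 and Z = 1 is ¹H — a proton.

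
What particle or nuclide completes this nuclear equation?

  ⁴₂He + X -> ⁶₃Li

Conserve mass number: 4 + A = 6, so A = 2.
Conserve atomic number: 2 + Z = 3, so Z = 1.
A = 2 and Z = 1 is ²₁H — a deuteron.

deuteron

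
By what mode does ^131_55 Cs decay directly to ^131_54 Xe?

beta-plus decay or electron capture

ΔA = 131 − 131 = 0; ΔZ = 54 − 55 = -1.
A is unchanged and Z drops by 1 — a proton has become a neutron (β⁺ emission or electron capture).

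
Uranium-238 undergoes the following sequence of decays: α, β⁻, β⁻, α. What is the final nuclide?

Th-230

Start: (A, Z) = (238, 92).
After α: (234, 90).
After β⁻: (234, 91).
After β⁻: (234, 92).
After α: (230, 90).
Z = 90 is thorium.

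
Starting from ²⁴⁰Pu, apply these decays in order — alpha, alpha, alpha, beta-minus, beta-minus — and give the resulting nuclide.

Start: (A, Z) = (240, 94).
After α: (236, 92).
After α: (232, 90).
After α: (228, 88).
After β⁻: (228, 89).
After β⁻: (228, 90).
Z = 90 is thorium.

Th-228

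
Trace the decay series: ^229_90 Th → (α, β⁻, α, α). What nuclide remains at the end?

At-217

Start: (A, Z) = (229, 90).
After α: (225, 88).
After β⁻: (225, 89).
After α: (221, 87).
After α: (217, 85).
Z = 85 is astatine.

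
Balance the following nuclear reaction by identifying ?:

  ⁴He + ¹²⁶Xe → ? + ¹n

Ba-129

Conserve mass number: 4 + 126 = A + 1, so A = 129.
Conserve atomic number: 2 + 54 = Z + 0, so Z = 56.
Z = 56 is barium, so the species is ¹²⁹Ba.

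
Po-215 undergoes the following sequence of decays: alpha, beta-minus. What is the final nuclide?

Bi-211

Start: (A, Z) = (215, 84).
After α: (211, 82).
After β⁻: (211, 83).
Z = 83 is bismuth.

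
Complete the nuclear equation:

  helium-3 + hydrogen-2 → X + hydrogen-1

He-4

Conserve mass number: 3 + 2 = A + 1, so A = 4.
Conserve atomic number: 2 + 1 = Z + 1, so Z = 2.
A = 4 and Z = 2 is helium-4 — an alpha particle.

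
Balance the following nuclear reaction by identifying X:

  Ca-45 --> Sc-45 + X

Conserve mass number: 45 = 45 + A, so A = 0.
Conserve atomic number: 20 = 21 + Z, so Z = -1.
A = 0 and Z = -1 is e⁻ — a beta-minus particle.

beta-minus particle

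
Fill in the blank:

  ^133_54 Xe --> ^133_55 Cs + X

Conserve mass number: 133 = 133 + A, so A = 0.
Conserve atomic number: 54 = 55 + Z, so Z = -1.
A = 0 and Z = -1 is ^0_-1 e — a beta-minus particle.

beta-minus particle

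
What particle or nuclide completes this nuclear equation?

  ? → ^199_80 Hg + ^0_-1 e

Au-199

Conserve mass number: A = 199 + 0, so A = 199.
Conserve atomic number: Z = 80 − 1, so Z = 79.
Z = 79 is gold, so the species is ^199_79 Au.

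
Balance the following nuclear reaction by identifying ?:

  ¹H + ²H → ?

He-3

Conserve mass number: 1 + 2 = A, so A = 3.
Conserve atomic number: 1 + 1 = Z, so Z = 2.
Z = 2 is helium, so the species is ³He.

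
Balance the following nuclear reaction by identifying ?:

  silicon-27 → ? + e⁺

Al-27

Conserve mass number: 27 = A + 0, so A = 27.
Conserve atomic number: 14 = Z + 1, so Z = 13.
Z = 13 is aluminium, so the species is aluminium-27.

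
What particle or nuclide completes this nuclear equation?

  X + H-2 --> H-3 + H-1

Conserve mass number: A + 2 = 3 + 1, so A = 2.
Conserve atomic number: Z + 1 = 1 + 1, so Z = 1.
A = 2 and Z = 1 is H-2 — a deuteron.

deuteron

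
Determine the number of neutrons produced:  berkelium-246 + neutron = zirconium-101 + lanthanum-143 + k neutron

Conserve mass number: 247 = 101 + 143 + k, so k = 247 − 244 = 3.
Check atomic number: 97 = 40 + 57 + 0 = 97. ✓

3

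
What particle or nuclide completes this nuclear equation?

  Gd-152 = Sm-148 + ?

alpha particle

Conserve mass number: 152 = 148 + A, so A = 4.
Conserve atomic number: 64 = 62 + Z, so Z = 2.
A = 4 and Z = 2 is He-4 — an alpha particle.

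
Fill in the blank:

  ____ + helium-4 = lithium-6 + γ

Conserve mass number: A + 4 = 6 + 0, so A = 2.
Conserve atomic number: Z + 2 = 3 + 0, so Z = 1.
A = 2 and Z = 1 is hydrogen-2 — a deuteron.

deuteron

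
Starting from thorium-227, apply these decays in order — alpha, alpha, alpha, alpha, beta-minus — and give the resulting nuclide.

Bi-211

Start: (A, Z) = (227, 90).
After α: (223, 88).
After α: (219, 86).
After α: (215, 84).
After α: (211, 82).
After β⁻: (211, 83).
Z = 83 is bismuth.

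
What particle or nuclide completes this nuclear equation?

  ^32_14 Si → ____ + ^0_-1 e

P-32

Conserve mass number: 32 = A + 0, so A = 32.
Conserve atomic number: 14 = Z − 1, so Z = 15.
Z = 15 is phosphorus, so the species is ^32_15 P.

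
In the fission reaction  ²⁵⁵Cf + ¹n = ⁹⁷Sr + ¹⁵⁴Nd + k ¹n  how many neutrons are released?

5

Conserve mass number: 256 = 97 + 154 + k, so k = 256 − 251 = 5.
Check atomic number: 98 = 38 + 60 + 0 = 98. ✓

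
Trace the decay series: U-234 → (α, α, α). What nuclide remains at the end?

Start: (A, Z) = (234, 92).
After α: (230, 90).
After α: (226, 88).
After α: (222, 86).
Z = 86 is radon.

Rn-222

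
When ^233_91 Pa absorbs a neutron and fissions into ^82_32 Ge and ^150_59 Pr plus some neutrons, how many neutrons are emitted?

Conserve mass number: 234 = 82 + 150 + k, so k = 234 − 232 = 2.
Check atomic number: 91 = 32 + 59 + 0 = 91. ✓

2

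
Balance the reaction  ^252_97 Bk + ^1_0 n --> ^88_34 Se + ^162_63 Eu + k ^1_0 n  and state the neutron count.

Conserve mass number: 253 = 88 + 162 + k, so k = 253 − 250 = 3.
Check atomic number: 97 = 34 + 63 + 0 = 97. ✓

3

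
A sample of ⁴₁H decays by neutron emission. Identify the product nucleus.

Neutron emission: mass number changes by -1, atomic number by +0.
A: 4 − 1 = 3; Z: 1 = 1.
Z = 1 is hydrogen, so the daughter is ³₁H.

H-3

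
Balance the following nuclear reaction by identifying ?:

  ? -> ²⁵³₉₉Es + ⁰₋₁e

Conserve mass number: A = 253 + 0, so A = 253.
Conserve atomic number: Z = 99 − 1, so Z = 98.
Z = 98 is californium, so the species is ²⁵³₉₈Cf.

Cf-253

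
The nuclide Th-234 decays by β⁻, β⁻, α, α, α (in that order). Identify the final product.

Rn-222

Start: (A, Z) = (234, 90).
After β⁻: (234, 91).
After β⁻: (234, 92).
After α: (230, 90).
After α: (226, 88).
After α: (222, 86).
Z = 86 is radon.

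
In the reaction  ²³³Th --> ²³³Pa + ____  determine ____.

Conserve mass number: 233 = 233 + A, so A = 0.
Conserve atomic number: 90 = 91 + Z, so Z = -1.
A = 0 and Z = -1 is e⁻ — a beta-minus particle.

beta-minus particle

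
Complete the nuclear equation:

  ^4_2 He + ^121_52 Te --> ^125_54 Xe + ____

gamma ray

Conserve mass number: 4 + 121 = 125 + A, so A = 0.
Conserve atomic number: 2 + 52 = 54 + Z, so Z = 0.
A = 0 and Z = 0 is ^0_0 γ — a gamma ray.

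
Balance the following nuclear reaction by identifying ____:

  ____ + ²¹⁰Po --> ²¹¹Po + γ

neutron

Conserve mass number: A + 210 = 211 + 0, so A = 1.
Conserve atomic number: Z + 84 = 84 + 0, so Z = 0.
A = 1 and Z = 0 is ¹n — a neutron.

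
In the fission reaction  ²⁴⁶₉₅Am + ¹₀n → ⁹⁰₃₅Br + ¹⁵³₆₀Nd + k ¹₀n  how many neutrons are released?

Conserve mass number: 247 = 90 + 153 + k, so k = 247 − 243 = 4.
Check atomic number: 95 = 35 + 60 + 0 = 95. ✓

4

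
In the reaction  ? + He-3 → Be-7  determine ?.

Conserve mass number: A + 3 = 7, so A = 4.
Conserve atomic number: Z + 2 = 4, so Z = 2.
A = 4 and Z = 2 is He-4 — an alpha particle.

alpha particle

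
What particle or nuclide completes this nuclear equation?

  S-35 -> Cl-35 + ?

beta-minus particle

Conserve mass number: 35 = 35 + A, so A = 0.
Conserve atomic number: 16 = 17 + Z, so Z = -1.
A = 0 and Z = -1 is e⁻ — a beta-minus particle.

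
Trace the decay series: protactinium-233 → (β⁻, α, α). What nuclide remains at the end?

Ra-225

Start: (A, Z) = (233, 91).
After β⁻: (233, 92).
After α: (229, 90).
After α: (225, 88).
Z = 88 is radium.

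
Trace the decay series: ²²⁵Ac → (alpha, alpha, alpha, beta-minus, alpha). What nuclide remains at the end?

Pb-209

Start: (A, Z) = (225, 89).
After α: (221, 87).
After α: (217, 85).
After α: (213, 83).
After β⁻: (213, 84).
After α: (209, 82).
Z = 82 is lead.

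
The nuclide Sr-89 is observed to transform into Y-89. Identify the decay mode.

ΔA = 89 − 89 = 0; ΔZ = 39 − 38 = +1.
A is unchanged and Z rises by 1 — a neutron has become a proton (β⁻ decay).

beta-minus decay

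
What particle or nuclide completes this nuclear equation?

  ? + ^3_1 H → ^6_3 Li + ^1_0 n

alpha particle

Conserve mass number: A + 3 = 6 + 1, so A = 4.
Conserve atomic number: Z + 1 = 3 + 0, so Z = 2.
A = 4 and Z = 2 is ^4_2 He — an alpha particle.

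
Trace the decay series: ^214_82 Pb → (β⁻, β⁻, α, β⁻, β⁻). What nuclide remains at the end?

Start: (A, Z) = (214, 82).
After β⁻: (214, 83).
After β⁻: (214, 84).
After α: (210, 82).
After β⁻: (210, 83).
After β⁻: (210, 84).
Z = 84 is polonium.

Po-210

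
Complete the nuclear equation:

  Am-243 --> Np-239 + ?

Conserve mass number: 243 = 239 + A, so A = 4.
Conserve atomic number: 95 = 93 + Z, so Z = 2.
A = 4 and Z = 2 is He-4 — an alpha particle.

alpha particle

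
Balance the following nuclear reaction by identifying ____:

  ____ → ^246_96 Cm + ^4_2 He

Cf-250

Conserve mass number: A = 246 + 4, so A = 250.
Conserve atomic number: Z = 96 + 2, so Z = 98.
Z = 98 is californium, so the species is ^250_98 Cf.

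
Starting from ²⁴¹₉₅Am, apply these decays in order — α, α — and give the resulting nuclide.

Start: (A, Z) = (241, 95).
After α: (237, 93).
After α: (233, 91).
Z = 91 is protactinium.

Pa-233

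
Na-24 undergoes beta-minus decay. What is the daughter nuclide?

Mg-24

Beta-minus decay: mass number changes by +0, atomic number by +1.
A: 24 = 24; Z: 11 + 1 = 12.
Z = 12 is magnesium, so the daughter is Mg-24.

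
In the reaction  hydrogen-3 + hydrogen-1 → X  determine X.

Conserve mass number: 3 + 1 = A, so A = 4.
Conserve atomic number: 1 + 1 = Z, so Z = 2.
A = 4 and Z = 2 is helium-4 — an alpha particle.

He-4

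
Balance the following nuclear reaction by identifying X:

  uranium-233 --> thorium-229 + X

Conserve mass number: 233 = 229 + A, so A = 4.
Conserve atomic number: 92 = 90 + Z, so Z = 2.
A = 4 and Z = 2 is helium-4 — an alpha particle.

alpha particle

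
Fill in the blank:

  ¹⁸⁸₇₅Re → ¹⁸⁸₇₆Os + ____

Conserve mass number: 188 = 188 + A, so A = 0.
Conserve atomic number: 75 = 76 + Z, so Z = -1.
A = 0 and Z = -1 is ⁰₋₁e — a beta-minus particle.

beta-minus particle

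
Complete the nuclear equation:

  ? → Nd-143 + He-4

Conserve mass number: A = 143 + 4, so A = 147.
Conserve atomic number: Z = 60 + 2, so Z = 62.
Z = 62 is samarium, so the species is Sm-147.

Sm-147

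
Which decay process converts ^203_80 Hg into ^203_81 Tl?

ΔA = 203 − 203 = 0; ΔZ = 81 − 80 = +1.
A is unchanged and Z rises by 1 — a neutron has become a proton (β⁻ decay).

beta-minus decay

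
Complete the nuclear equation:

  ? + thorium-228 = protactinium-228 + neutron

proton

Conserve mass number: A + 228 = 228 + 1, so A = 1.
Conserve atomic number: Z + 90 = 91 + 0, so Z = 1.
A = 1 and Z = 1 is hydrogen-1 — a proton.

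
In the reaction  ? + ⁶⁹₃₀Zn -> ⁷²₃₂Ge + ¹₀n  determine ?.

Conserve mass number: A + 69 = 72 + 1, so A = 4.
Conserve atomic number: Z + 30 = 32 + 0, so Z = 2.
A = 4 and Z = 2 is ⁴₂He — an alpha particle.

alpha particle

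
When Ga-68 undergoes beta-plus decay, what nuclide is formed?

Beta-plus decay: mass number changes by +0, atomic number by -1.
A: 68 = 68; Z: 31 − 1 = 30.
Z = 30 is zinc, so the daughter is Zn-68.

Zn-68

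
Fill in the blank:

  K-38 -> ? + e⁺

Conserve mass number: 38 = A + 0, so A = 38.
Conserve atomic number: 19 = Z + 1, so Z = 18.
Z = 18 is argon, so the species is Ar-38.

Ar-38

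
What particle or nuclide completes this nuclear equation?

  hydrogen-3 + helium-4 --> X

Conserve mass number: 3 + 4 = A, so A = 7.
Conserve atomic number: 1 + 2 = Z, so Z = 3.
Z = 3 is lithium, so the species is lithium-7.

Li-7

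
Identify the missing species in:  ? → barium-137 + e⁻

Conserve mass number: A = 137 + 0, so A = 137.
Conserve atomic number: Z = 56 − 1, so Z = 55.
Z = 55 is caesium, so the species is caesium-137.

Cs-137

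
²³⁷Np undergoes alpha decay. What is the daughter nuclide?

Pa-233

Alpha decay: mass number changes by -4, atomic number by -2.
A: 237 − 4 = 233; Z: 93 − 2 = 91.
Z = 91 is protactinium, so the daughter is ²³³Pa.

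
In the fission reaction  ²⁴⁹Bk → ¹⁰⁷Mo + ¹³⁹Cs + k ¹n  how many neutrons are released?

Conserve mass number: 249 = 107 + 139 + k, so k = 249 − 246 = 3.
Check atomic number: 97 = 42 + 55 + 0 = 97. ✓

3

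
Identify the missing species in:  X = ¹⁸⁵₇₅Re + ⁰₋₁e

W-185

Conserve mass number: A = 185 + 0, so A = 185.
Conserve atomic number: Z = 75 − 1, so Z = 74.
Z = 74 is tungsten, so the species is ¹⁸⁵₇₄W.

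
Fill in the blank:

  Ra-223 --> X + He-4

Rn-219

Conserve mass number: 223 = A + 4, so A = 219.
Conserve atomic number: 88 = Z + 2, so Z = 86.
Z = 86 is radon, so the species is Rn-219.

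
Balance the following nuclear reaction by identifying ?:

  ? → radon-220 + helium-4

Ra-224

Conserve mass number: A = 220 + 4, so A = 224.
Conserve atomic number: Z = 86 + 2, so Z = 88.
Z = 88 is radium, so the species is radium-224.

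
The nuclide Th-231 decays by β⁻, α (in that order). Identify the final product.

Ac-227

Start: (A, Z) = (231, 90).
After β⁻: (231, 91).
After α: (227, 89).
Z = 89 is actinium.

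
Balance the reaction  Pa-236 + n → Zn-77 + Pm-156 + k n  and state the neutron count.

4

Conserve mass number: 237 = 77 + 156 + k, so k = 237 − 233 = 4.
Check atomic number: 91 = 30 + 61 + 0 = 91. ✓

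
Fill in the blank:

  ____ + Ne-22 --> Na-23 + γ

Conserve mass number: A + 22 = 23 + 0, so A = 1.
Conserve atomic number: Z + 10 = 11 + 0, so Z = 1.
A = 1 and Z = 1 is H-1 — a proton.

proton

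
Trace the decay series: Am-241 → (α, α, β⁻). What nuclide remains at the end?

Start: (A, Z) = (241, 95).
After α: (237, 93).
After α: (233, 91).
After β⁻: (233, 92).
Z = 92 is uranium.

U-233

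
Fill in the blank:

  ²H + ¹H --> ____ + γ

He-3

Conserve mass number: 2 + 1 = A + 0, so A = 3.
Conserve atomic number: 1 + 1 = Z + 0, so Z = 2.
Z = 2 is helium, so the species is ³He.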